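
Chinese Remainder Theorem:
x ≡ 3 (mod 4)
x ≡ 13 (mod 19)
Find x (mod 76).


M = 4*19 = 76
M1 = M/4 = 19, M2 = M/19 = 4
M1^(-1) mod 4 = 3, M2^(-1) mod 19 = 5
x = 3*19*3 + 13*4*5 = 431
431 mod 76 = 51
Check: 51 mod 4 = 3 ✓, 51 mod 19 = 13 ✓

x ≡ 51 (mod 76)


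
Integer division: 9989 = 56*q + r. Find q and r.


9989 = 56 * 178 + 21
Check: 9968 + 21 = 9989

q = 178, r = 21


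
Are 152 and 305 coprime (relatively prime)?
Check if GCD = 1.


Euclidean algorithm:
305 = 2 * 152 + 1
152 = 152 * 1 + 0
GCD(152, 305) = 1

Yes, coprime (GCD = 1)


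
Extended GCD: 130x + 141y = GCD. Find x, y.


Tabular extended Euclidean (each row: r = 130*s + 141*t):
r=130, s=1, t=0
r=141, s=0, t=1
q=0: r=130, s=1, t=0   [130*(1) + 141*(0) = 130]
q=1: r=11, s=-1, t=1   [130*(-1) + 141*(1) = 11]
q=11: r=9, s=12, t=-11   [130*(12) + 141*(-11) = 9]
q=1: r=2, s=-13, t=12   [130*(-13) + 141*(12) = 2]
q=4: r=1, s=64, t=-59   [130*(64) + 141*(-59) = 1]
q=2: r=0, s=-141, t=130   [130*(-141) + 141*(130) = 0]
GCD = 1; from the row with r=1: x=64, y=-59
Check: 130*(64) + 141*(-59) = 8320 - 8319 = 1

GCD = 1, x = 64, y = -59


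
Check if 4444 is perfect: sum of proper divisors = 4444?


Proper divisors of 4444: 1, 2, 4, 11, 22, 44, 101, 202, 404, 1111, 2222
Sum = 1 + 2 + 4 + 11 + 22 + 44 + 101 + 202 + 404 + 1111 + 2222 = 4124

No, 4444 is not perfect (4124 ≠ 4444)


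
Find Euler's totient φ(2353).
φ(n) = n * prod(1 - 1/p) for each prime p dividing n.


2353 = 13 × 181
Prime factors: 13, 181
φ(2353) = 2353 × (1-1/13) × (1-1/181)
= 2353 × 12/13 × 180/181 = 2160

φ(2353) = 2160


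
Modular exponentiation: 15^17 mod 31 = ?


15^1 mod 31 = 15
15^2 mod 31 = 8
15^3 mod 31 = 27
15^4 mod 31 = 2
15^5 mod 31 = 30
15^6 mod 31 = 16
15^7 mod 31 = 23
15^8 mod 31 = 4
15^9 mod 31 = 29
15^10 mod 31 = 1
15^11 mod 31 = 15
15^12 mod 31 = 8
15^13 mod 31 = 27
15^14 mod 31 = 2
15^15 mod 31 = 30
15^16 mod 31 = 16
15^17 mod 31 = 23


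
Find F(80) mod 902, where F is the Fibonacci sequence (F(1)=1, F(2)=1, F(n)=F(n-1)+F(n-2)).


F(k) mod 902 for k=1..80:
1, 1, 2, 3, 5, 8, 13, 21, 34, 55, 89, 144, 233, 377, 610, 85, 695, 780, 573, 451, 122, 573, 695, 366, 159, 525, 684, 307, 89, 396, 485, 881, 464, 443, 5, 448, 453, 901, 452, 451, 1, 452, 453, 3, 456, 459, 13, 472, 485, 55, 540, 595, 233, 828, 159, 85, 244, 329, 573, 0, 573, 573, 244, 817, 159, 74, 233, 307, 540, 847, 485, 430, 13, 443, 456, 899, 453, 450, 1, 451
F(80) mod 902 = 451


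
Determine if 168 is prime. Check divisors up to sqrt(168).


168 / 2 = 84 (exact division)
168 is NOT prime.

No, 168 is not prime


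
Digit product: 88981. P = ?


8 × 8 × 9 × 8 × 1 = 4608


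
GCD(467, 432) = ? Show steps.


467 = 1 * 432 + 35
432 = 12 * 35 + 12
35 = 2 * 12 + 11
12 = 1 * 11 + 1
11 = 11 * 1 + 0
GCD = 1


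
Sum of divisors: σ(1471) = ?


Divisors of 1471: 1, 1471
Sum = 1 + 1471 = 1472

σ(1471) = 1472


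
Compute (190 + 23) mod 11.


190 + 23 = 213
213 mod 11 = 4


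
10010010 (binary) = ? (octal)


10010010 (base 2) = 146 (decimal)
146 (decimal) = 222 (base 8)


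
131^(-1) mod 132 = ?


Use the extended Euclidean algorithm on (132, 131); each row r = 132*s + 131*t:
r=132, s=1, t=0
r=131, s=0, t=1
q=1: r=1, s=1, t=-1   [132*(1) + 131*(-1) = 1]
q=131: r=0, s=-131, t=132   [132*(-131) + 131*(132) = 0]
GCD = 1 with t = -1, so 131*(-1) ≡ 1 (mod 132)
Inverse = -1 mod 132 = 131
Check: 131 * 131 = 17161 ≡ 1 (mod 132)

131^(-1) ≡ 131 (mod 132)


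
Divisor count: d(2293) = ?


2293 = 2293^1
d(2293) = (1+1) = 2

2 divisors


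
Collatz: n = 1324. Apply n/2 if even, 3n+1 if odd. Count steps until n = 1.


1324 → 662 → 331 → 994 → 497 → 1492 → 746 → 373 → 1120 → 560 → 280 → 140 → 70 → 35 → 106 → 53 → 160 → 80 → 40 → 20 → 10 → 5 → 16 → 8 → 4 → 2 → 1
Total steps = 26

26 steps


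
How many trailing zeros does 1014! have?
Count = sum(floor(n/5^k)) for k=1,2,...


floor(1014/5) = 202
floor(1014/25) = 40
floor(1014/125) = 8
floor(1014/625) = 1
Total = 251

251 trailing zeros


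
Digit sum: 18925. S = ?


1 + 8 + 9 + 2 + 5 = 25


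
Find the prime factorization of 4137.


4137 / 3 = 1379
1379 / 7 = 197
197 / 197 = 1
4137 = 3 × 7 × 197


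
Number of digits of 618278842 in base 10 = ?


618278842 has 9 digits in base 10
floor(log10(618278842)) + 1 = floor(8.7912) + 1 = 9

9 digits (base 10)


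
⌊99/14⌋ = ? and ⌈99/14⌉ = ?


99/14 = 7.0714
floor = 7
ceil = 8

floor = 7, ceil = 8


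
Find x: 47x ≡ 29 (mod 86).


GCD(47, 86) = 1, unique solution
a^(-1) mod 86 = 11
x = 11 * 29 mod 86 = 61

x ≡ 61 (mod 86)


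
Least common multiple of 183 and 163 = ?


GCD(183, 163) = 1
LCM = 183*163/1 = 29829/1 = 29829

LCM = 29829


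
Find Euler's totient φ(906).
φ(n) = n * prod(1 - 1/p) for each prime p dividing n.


906 = 2 × 3 × 151
Prime factors: 2, 3, 151
φ(906) = 906 × (1-1/2) × (1-1/3) × (1-1/151)
= 906 × 1/2 × 2/3 × 150/151 = 300

φ(906) = 300


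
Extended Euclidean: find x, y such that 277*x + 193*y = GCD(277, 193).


Tabular extended Euclidean (each row: r = 277*s + 193*t):
r=277, s=1, t=0
r=193, s=0, t=1
q=1: r=84, s=1, t=-1   [277*(1) + 193*(-1) = 84]
q=2: r=25, s=-2, t=3   [277*(-2) + 193*(3) = 25]
q=3: r=9, s=7, t=-10   [277*(7) + 193*(-10) = 9]
q=2: r=7, s=-16, t=23   [277*(-16) + 193*(23) = 7]
q=1: r=2, s=23, t=-33   [277*(23) + 193*(-33) = 2]
q=3: r=1, s=-85, t=122   [277*(-85) + 193*(122) = 1]
q=2: r=0, s=193, t=-277   [277*(193) + 193*(-277) = 0]
GCD = 1; from the row with r=1: x=-85, y=122
Check: 277*(-85) + 193*(122) = -23545 + 23546 = 1

GCD = 1, x = -85, y = 122


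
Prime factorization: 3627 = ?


3627 / 3 = 1209
1209 / 3 = 403
403 / 13 = 31
31 / 31 = 1
3627 = 3^2 × 13 × 31


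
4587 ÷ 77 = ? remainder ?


4587 = 77 * 59 + 44
Check: 4543 + 44 = 4587

q = 59, r = 44


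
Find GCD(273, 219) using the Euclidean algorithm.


273 = 1 * 219 + 54
219 = 4 * 54 + 3
54 = 18 * 3 + 0
GCD = 3


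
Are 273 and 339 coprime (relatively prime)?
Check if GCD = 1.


Euclidean algorithm:
339 = 1 * 273 + 66
273 = 4 * 66 + 9
66 = 7 * 9 + 3
9 = 3 * 3 + 0
GCD(273, 339) = 3

No, not coprime (GCD = 3)


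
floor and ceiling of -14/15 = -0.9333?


-14/15 = -0.9333
floor = -1
ceil = 0

floor = -1, ceil = 0


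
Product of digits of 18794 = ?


1 × 8 × 7 × 9 × 4 = 2016


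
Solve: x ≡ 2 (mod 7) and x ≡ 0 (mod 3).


M = 7*3 = 21
M1 = M/7 = 3, M2 = M/3 = 7
M1^(-1) mod 7 = 5, M2^(-1) mod 3 = 1
x = 2*3*5 + 0*7*1 = 30
30 mod 21 = 9
Check: 9 mod 7 = 2 ✓, 9 mod 3 = 0 ✓

x ≡ 9 (mod 21)


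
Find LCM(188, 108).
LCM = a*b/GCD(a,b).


GCD(188, 108) = 4
LCM = 188*108/4 = 20304/4 = 5076

LCM = 5076


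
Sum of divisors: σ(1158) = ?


Divisors of 1158: 1, 2, 3, 6, 193, 386, 579, 1158
Sum = 1 + 2 + 3 + 6 + 193 + 386 + 579 + 1158 = 2328

σ(1158) = 2328


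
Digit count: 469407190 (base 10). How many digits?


469407190 has 9 digits in base 10
floor(log10(469407190)) + 1 = floor(8.6715) + 1 = 9

9 digits (base 10)


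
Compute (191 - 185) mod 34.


191 - 185 = 6
6 mod 34 = 6


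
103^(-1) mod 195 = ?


Use the extended Euclidean algorithm on (195, 103); each row r = 195*s + 103*t:
r=195, s=1, t=0
r=103, s=0, t=1
q=1: r=92, s=1, t=-1   [195*(1) + 103*(-1) = 92]
q=1: r=11, s=-1, t=2   [195*(-1) + 103*(2) = 11]
q=8: r=4, s=9, t=-17   [195*(9) + 103*(-17) = 4]
q=2: r=3, s=-19, t=36   [195*(-19) + 103*(36) = 3]
q=1: r=1, s=28, t=-53   [195*(28) + 103*(-53) = 1]
q=3: r=0, s=-103, t=195   [195*(-103) + 103*(195) = 0]
GCD = 1 with t = -53, so 103*(-53) ≡ 1 (mod 195)
Inverse = -53 mod 195 = 142
Check: 103 * 142 = 14626 ≡ 1 (mod 195)

103^(-1) ≡ 142 (mod 195)


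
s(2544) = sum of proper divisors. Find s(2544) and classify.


Proper divisors: 1, 2, 3, 4, 6, 8, 12, 16, 24, 48, 53, 106, 159, 212, 318, 424, 636, 848, 1272
Sum = 1 + 2 + 3 + 4 + 6 + 8 + 12 + 16 + 24 + 48 + 53 + 106 + 159 + 212 + 318 + 424 + 636 + 848 + 1272 = 4152
4152 > 2544 → abundant

s(2544) = 4152 (abundant)


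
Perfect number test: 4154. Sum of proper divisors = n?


Proper divisors of 4154: 1, 2, 31, 62, 67, 134, 2077
Sum = 1 + 2 + 31 + 62 + 67 + 134 + 2077 = 2374

No, 4154 is not perfect (2374 ≠ 4154)


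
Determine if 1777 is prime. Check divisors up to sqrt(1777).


Check divisors up to sqrt(1777) = 42.1545
No divisors found.
1777 is prime.

Yes, 1777 is prime


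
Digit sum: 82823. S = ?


8 + 2 + 8 + 2 + 3 = 23


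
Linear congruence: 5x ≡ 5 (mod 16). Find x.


GCD(5, 16) = 1, unique solution
a^(-1) mod 16 = 13
x = 13 * 5 mod 16 = 1

x ≡ 1 (mod 16)


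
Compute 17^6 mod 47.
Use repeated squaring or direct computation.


17^1 mod 47 = 17
17^2 mod 47 = 7
17^3 mod 47 = 25
17^4 mod 47 = 2
17^5 mod 47 = 34
17^6 mod 47 = 14


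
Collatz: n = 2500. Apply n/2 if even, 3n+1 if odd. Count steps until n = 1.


2500 → 1250 → 625 → 1876 → 938 → 469 → 1408 → 704 → 352 → 176 → 88 → 44 → 22 → 11 → 34 → 17 → 52 → 26 → 13 → 40 → 20 → 10 → 5 → 16 → 8 → 4 → 2 → 1
Total steps = 27

27 steps


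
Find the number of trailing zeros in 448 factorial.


floor(448/5) = 89
floor(448/25) = 17
floor(448/125) = 3
Total = 109

109 trailing zeros


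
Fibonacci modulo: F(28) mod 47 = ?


F(k) mod 47 for k=1..28:
1, 1, 2, 3, 5, 8, 13, 21, 34, 8, 42, 3, 45, 1, 46, 0, 46, 46, 45, 44, 42, 39, 34, 26, 13, 39, 5, 44
F(28) mod 47 = 44


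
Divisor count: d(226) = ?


226 = 2^1 × 113^1
d(226) = (1+1) × (1+1) = 4

4 divisors


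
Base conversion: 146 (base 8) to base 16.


146 (base 8) = 102 (decimal)
102 (decimal) = 66 (base 16)


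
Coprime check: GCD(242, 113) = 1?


Euclidean algorithm:
242 = 2 * 113 + 16
113 = 7 * 16 + 1
16 = 16 * 1 + 0
GCD(242, 113) = 1

Yes, coprime (GCD = 1)


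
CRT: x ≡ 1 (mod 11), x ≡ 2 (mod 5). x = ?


M = 11*5 = 55
M1 = M/11 = 5, M2 = M/5 = 11
M1^(-1) mod 11 = 9, M2^(-1) mod 5 = 1
x = 1*5*9 + 2*11*1 = 67
67 mod 55 = 12
Check: 12 mod 11 = 1 ✓, 12 mod 5 = 2 ✓

x ≡ 12 (mod 55)


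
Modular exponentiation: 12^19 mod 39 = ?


12^1 mod 39 = 12
12^2 mod 39 = 27
12^3 mod 39 = 12
12^4 mod 39 = 27
12^5 mod 39 = 12
12^6 mod 39 = 27
12^7 mod 39 = 12
12^8 mod 39 = 27
12^9 mod 39 = 12
12^10 mod 39 = 27
12^11 mod 39 = 12
12^12 mod 39 = 27
12^13 mod 39 = 12
12^14 mod 39 = 27
12^15 mod 39 = 12
12^16 mod 39 = 27
12^17 mod 39 = 12
12^18 mod 39 = 27
12^19 mod 39 = 12


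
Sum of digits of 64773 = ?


6 + 4 + 7 + 7 + 3 = 27


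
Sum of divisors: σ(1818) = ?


Divisors of 1818: 1, 2, 3, 6, 9, 18, 101, 202, 303, 606, 909, 1818
Sum = 1 + 2 + 3 + 6 + 9 + 18 + 101 + 202 + 303 + 606 + 909 + 1818 = 3978

σ(1818) = 3978


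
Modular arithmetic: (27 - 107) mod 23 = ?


27 - 107 = -80
-80 mod 23 = 12


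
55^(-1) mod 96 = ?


Use the extended Euclidean algorithm on (96, 55); each row r = 96*s + 55*t:
r=96, s=1, t=0
r=55, s=0, t=1
q=1: r=41, s=1, t=-1   [96*(1) + 55*(-1) = 41]
q=1: r=14, s=-1, t=2   [96*(-1) + 55*(2) = 14]
q=2: r=13, s=3, t=-5   [96*(3) + 55*(-5) = 13]
q=1: r=1, s=-4, t=7   [96*(-4) + 55*(7) = 1]
q=13: r=0, s=55, t=-96   [96*(55) + 55*(-96) = 0]
GCD = 1 with t = 7, so 55*(7) ≡ 1 (mod 96)
Inverse = 7 mod 96 = 7
Check: 55 * 7 = 385 ≡ 1 (mod 96)

55^(-1) ≡ 7 (mod 96)


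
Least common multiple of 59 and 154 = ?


GCD(59, 154) = 1
LCM = 59*154/1 = 9086/1 = 9086

LCM = 9086


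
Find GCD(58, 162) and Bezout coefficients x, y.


Tabular extended Euclidean (each row: r = 58*s + 162*t):
r=58, s=1, t=0
r=162, s=0, t=1
q=0: r=58, s=1, t=0   [58*(1) + 162*(0) = 58]
q=2: r=46, s=-2, t=1   [58*(-2) + 162*(1) = 46]
q=1: r=12, s=3, t=-1   [58*(3) + 162*(-1) = 12]
q=3: r=10, s=-11, t=4   [58*(-11) + 162*(4) = 10]
q=1: r=2, s=14, t=-5   [58*(14) + 162*(-5) = 2]
q=5: r=0, s=-81, t=29   [58*(-81) + 162*(29) = 0]
GCD = 2; from the row with r=2: x=14, y=-5
Check: 58*(14) + 162*(-5) = 812 - 810 = 2

GCD = 2, x = 14, y = -5


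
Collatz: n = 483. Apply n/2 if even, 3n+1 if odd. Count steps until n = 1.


483 → 1450 → 725 → 2176 → 1088 → 544 → 272 → 136 → 68 → 34 → 17 → 52 → 26 → 13 → 40 → 20 → 10 → 5 → 16 → 8 → 4 → 2 → 1
Total steps = 22

22 steps


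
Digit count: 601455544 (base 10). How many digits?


601455544 has 9 digits in base 10
floor(log10(601455544)) + 1 = floor(8.7792) + 1 = 9

9 digits (base 10)


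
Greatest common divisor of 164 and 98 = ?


164 = 1 * 98 + 66
98 = 1 * 66 + 32
66 = 2 * 32 + 2
32 = 16 * 2 + 0
GCD = 2


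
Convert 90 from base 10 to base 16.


90 (base 10) = 90 (decimal)
90 (decimal) = 5A (base 16)


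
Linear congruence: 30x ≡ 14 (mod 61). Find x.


GCD(30, 61) = 1, unique solution
a^(-1) mod 61 = 59
x = 59 * 14 mod 61 = 33

x ≡ 33 (mod 61)


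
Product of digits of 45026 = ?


4 × 5 × 0 × 2 × 6 = 0


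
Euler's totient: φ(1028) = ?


1028 = 2^2 × 257
Prime factors: 2, 257
φ(1028) = 1028 × (1-1/2) × (1-1/257)
= 1028 × 1/2 × 256/257 = 512

φ(1028) = 512


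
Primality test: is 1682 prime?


1682 / 2 = 841 (exact division)
1682 is NOT prime.

No, 1682 is not prime


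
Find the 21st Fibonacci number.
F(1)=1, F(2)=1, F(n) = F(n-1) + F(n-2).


Sequence: 1, 1, 2, 3, 5, 8, 13, 21, 34, 55, 89, 144, 233, 377, 610, 987, 1597, 2584, 4181, 6765, 10946
F(21) = 10946


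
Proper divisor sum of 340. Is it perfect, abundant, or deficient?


Proper divisors: 1, 2, 4, 5, 10, 17, 20, 34, 68, 85, 170
Sum = 1 + 2 + 4 + 5 + 10 + 17 + 20 + 34 + 68 + 85 + 170 = 416
416 > 340 → abundant

s(340) = 416 (abundant)


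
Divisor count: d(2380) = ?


2380 = 2^2 × 5^1 × 7^1 × 17^1
d(2380) = (2+1) × (1+1) × (1+1) × (1+1) = 24

24 divisors


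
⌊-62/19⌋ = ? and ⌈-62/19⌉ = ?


-62/19 = -3.2632
floor = -4
ceil = -3

floor = -4, ceil = -3


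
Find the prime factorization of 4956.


4956 / 2 = 2478
2478 / 2 = 1239
1239 / 3 = 413
413 / 7 = 59
59 / 59 = 1
4956 = 2^2 × 3 × 7 × 59


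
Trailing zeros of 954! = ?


floor(954/5) = 190
floor(954/25) = 38
floor(954/125) = 7
floor(954/625) = 1
Total = 236

236 trailing zeros


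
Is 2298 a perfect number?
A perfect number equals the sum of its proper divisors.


Proper divisors of 2298: 1, 2, 3, 6, 383, 766, 1149
Sum = 1 + 2 + 3 + 6 + 383 + 766 + 1149 = 2310

No, 2298 is not perfect (2310 ≠ 2298)


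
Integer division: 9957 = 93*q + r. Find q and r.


9957 = 93 * 107 + 6
Check: 9951 + 6 = 9957

q = 107, r = 6


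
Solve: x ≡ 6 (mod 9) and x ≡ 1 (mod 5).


M = 9*5 = 45
M1 = M/9 = 5, M2 = M/5 = 9
M1^(-1) mod 9 = 2, M2^(-1) mod 5 = 4
x = 6*5*2 + 1*9*4 = 96
96 mod 45 = 6
Check: 6 mod 9 = 6 ✓, 6 mod 5 = 1 ✓

x ≡ 6 (mod 45)


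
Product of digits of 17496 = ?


1 × 7 × 4 × 9 × 6 = 1512


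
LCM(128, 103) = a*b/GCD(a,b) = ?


GCD(128, 103) = 1
LCM = 128*103/1 = 13184/1 = 13184

LCM = 13184


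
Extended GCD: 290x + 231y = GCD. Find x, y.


Tabular extended Euclidean (each row: r = 290*s + 231*t):
r=290, s=1, t=0
r=231, s=0, t=1
q=1: r=59, s=1, t=-1   [290*(1) + 231*(-1) = 59]
q=3: r=54, s=-3, t=4   [290*(-3) + 231*(4) = 54]
q=1: r=5, s=4, t=-5   [290*(4) + 231*(-5) = 5]
q=10: r=4, s=-43, t=54   [290*(-43) + 231*(54) = 4]
q=1: r=1, s=47, t=-59   [290*(47) + 231*(-59) = 1]
q=4: r=0, s=-231, t=290   [290*(-231) + 231*(290) = 0]
GCD = 1; from the row with r=1: x=47, y=-59
Check: 290*(47) + 231*(-59) = 13630 - 13629 = 1

GCD = 1, x = 47, y = -59


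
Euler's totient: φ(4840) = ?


4840 = 2^3 × 5 × 11^2
Prime factors: 2, 5, 11
φ(4840) = 4840 × (1-1/2) × (1-1/5) × (1-1/11)
= 4840 × 1/2 × 4/5 × 10/11 = 1760

φ(4840) = 1760


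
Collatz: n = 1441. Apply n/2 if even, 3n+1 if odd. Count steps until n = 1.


1441 → 4324 → 2162 → 1081 → 3244 → 1622 → 811 → 2434 → 1217 → 3652 → 1826 → 913 → 2740 → 1370 → 685 → 2056 → 1028 → 514 → 257 → 772 → 386 → 193 → 580 → 290 → 145 → 436 → 218 → 109 → 328 → 164 → 82 → 41 → 124 → 62 → 31 → 94 → 47 → 142 → 71 → 214 → 107 → 322 → 161 → 484 → 242 → 121 → 364 → 182 → 91 → 274 → 137 → 412 → 206 → 103 → 310 → 155 → 466 → 233 → 700 → 350 → 175 → 526 → 263 → 790 → 395 → 1186 → 593 → 1780 → 890 → 445 → 1336 → 668 → 334 → 167 → 502 → 251 → 754 → 377 → 1132 → 566 → 283 → 850 → 425 → 1276 → 638 → 319 → 958 → 479 → 1438 → 719 → 2158 → 1079 → 3238 → 1619 → 4858 → 2429 → 7288 → 3644 → 1822 → 911 → 2734 → 1367 → 4102 → 2051 → 6154 → 3077 → 9232 → 4616 → 2308 → 1154 → 577 → 1732 → 866 → 433 → 1300 → 650 → 325 → 976 → 488 → 244 → 122 → 61 → 184 → 92 → 46 → 23 → 70 → 35 → 106 → 53 → 160 → 80 → 40 → 20 → 10 → 5 → 16 → 8 → 4 → 2 → 1
Total steps = 140

140 steps


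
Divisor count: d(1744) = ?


1744 = 2^4 × 109^1
d(1744) = (4+1) × (1+1) = 10

10 divisors


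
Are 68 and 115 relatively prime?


Euclidean algorithm:
115 = 1 * 68 + 47
68 = 1 * 47 + 21
47 = 2 * 21 + 5
21 = 4 * 5 + 1
5 = 5 * 1 + 0
GCD(68, 115) = 1

Yes, coprime (GCD = 1)


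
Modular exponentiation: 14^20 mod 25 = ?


14^1 mod 25 = 14
14^2 mod 25 = 21
14^3 mod 25 = 19
14^4 mod 25 = 16
14^5 mod 25 = 24
14^6 mod 25 = 11
14^7 mod 25 = 4
14^8 mod 25 = 6
14^9 mod 25 = 9
14^10 mod 25 = 1
14^11 mod 25 = 14
14^12 mod 25 = 21
14^13 mod 25 = 19
14^14 mod 25 = 16
14^15 mod 25 = 24
14^16 mod 25 = 11
14^17 mod 25 = 4
14^18 mod 25 = 6
14^19 mod 25 = 9
14^20 mod 25 = 1


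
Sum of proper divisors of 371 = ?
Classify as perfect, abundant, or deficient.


Proper divisors: 1, 7, 53
Sum = 1 + 7 + 53 = 61
61 < 371 → deficient

s(371) = 61 (deficient)


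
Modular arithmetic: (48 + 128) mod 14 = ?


48 + 128 = 176
176 mod 14 = 8


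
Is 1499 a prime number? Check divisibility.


Check divisors up to sqrt(1499) = 38.7169
No divisors found.
1499 is prime.

Yes, 1499 is prime


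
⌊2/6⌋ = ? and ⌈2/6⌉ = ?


2/6 = 0.3333
floor = 0
ceil = 1

floor = 0, ceil = 1


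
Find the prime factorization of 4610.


4610 / 2 = 2305
2305 / 5 = 461
461 / 461 = 1
4610 = 2 × 5 × 461


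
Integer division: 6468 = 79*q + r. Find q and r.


6468 = 79 * 81 + 69
Check: 6399 + 69 = 6468

q = 81, r = 69


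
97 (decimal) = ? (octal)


97 (base 10) = 97 (decimal)
97 (decimal) = 141 (base 8)


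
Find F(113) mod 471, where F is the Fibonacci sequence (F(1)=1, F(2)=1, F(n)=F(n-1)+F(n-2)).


F(k) mod 471 for k=1..113:
1, 1, 2, 3, 5, 8, 13, 21, 34, 55, 89, 144, 233, 377, 139, 45, 184, 229, 413, 171, 113, 284, 397, 210, 136, 346, 11, 357, 368, 254, 151, 405, 85, 19, 104, 123, 227, 350, 106, 456, 91, 76, 167, 243, 410, 182, 121, 303, 424, 256, 209, 465, 203, 197, 400, 126, 55, 181, 236, 417, 182, 128, 310, 438, 277, 244, 50, 294, 344, 167, 40, 207, 247, 454, 230, 213, 443, 185, 157, 342, 28, 370, 398, 297, 224, 50, 274, 324, 127, 451, 107, 87, 194, 281, 4, 285, 289, 103, 392, 24, 416, 440, 385, 354, 268, 151, 419, 99, 47, 146, 193, 339, 61
F(113) mod 471 = 61


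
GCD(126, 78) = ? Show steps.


126 = 1 * 78 + 48
78 = 1 * 48 + 30
48 = 1 * 30 + 18
30 = 1 * 18 + 12
18 = 1 * 12 + 6
12 = 2 * 6 + 0
GCD = 6


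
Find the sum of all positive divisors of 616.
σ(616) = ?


Divisors of 616: 1, 2, 4, 7, 8, 11, 14, 22, 28, 44, 56, 77, 88, 154, 308, 616
Sum = 1 + 2 + 4 + 7 + 8 + 11 + 14 + 22 + 28 + 44 + 56 + 77 + 88 + 154 + 308 + 616 = 1440

σ(616) = 1440


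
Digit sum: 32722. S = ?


3 + 2 + 7 + 2 + 2 = 16


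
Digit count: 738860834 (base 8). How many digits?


738860834 in base 8 = 5402417442
Number of digits = 10

10 digits (base 8)


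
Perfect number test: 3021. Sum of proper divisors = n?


Proper divisors of 3021: 1, 3, 19, 53, 57, 159, 1007
Sum = 1 + 3 + 19 + 53 + 57 + 159 + 1007 = 1299

No, 3021 is not perfect (1299 ≠ 3021)


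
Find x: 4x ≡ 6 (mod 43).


GCD(4, 43) = 1, unique solution
a^(-1) mod 43 = 11
x = 11 * 6 mod 43 = 23

x ≡ 23 (mod 43)


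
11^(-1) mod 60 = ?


Use the extended Euclidean algorithm on (60, 11); each row r = 60*s + 11*t:
r=60, s=1, t=0
r=11, s=0, t=1
q=5: r=5, s=1, t=-5   [60*(1) + 11*(-5) = 5]
q=2: r=1, s=-2, t=11   [60*(-2) + 11*(11) = 1]
q=5: r=0, s=11, t=-60   [60*(11) + 11*(-60) = 0]
GCD = 1 with t = 11, so 11*(11) ≡ 1 (mod 60)
Inverse = 11 mod 60 = 11
Check: 11 * 11 = 121 ≡ 1 (mod 60)

11^(-1) ≡ 11 (mod 60)


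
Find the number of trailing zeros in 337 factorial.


floor(337/5) = 67
floor(337/25) = 13
floor(337/125) = 2
Total = 82

82 trailing zeros


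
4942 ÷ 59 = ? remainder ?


4942 = 59 * 83 + 45
Check: 4897 + 45 = 4942

q = 83, r = 45


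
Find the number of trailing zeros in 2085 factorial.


floor(2085/5) = 417
floor(2085/25) = 83
floor(2085/125) = 16
floor(2085/625) = 3
Total = 519

519 trailing zeros


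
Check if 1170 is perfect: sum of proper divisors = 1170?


Proper divisors of 1170: 1, 2, 3, 5, 6, 9, 10, 13, 15, 18, 26, 30, 39, 45, 65, 78, 90, 117, 130, 195, 234, 390, 585
Sum = 1 + 2 + 3 + 5 + 6 + 9 + 10 + 13 + 15 + 18 + 26 + 30 + 39 + 45 + 65 + 78 + 90 + 117 + 130 + 195 + 234 + 390 + 585 = 2106

No, 1170 is not perfect (2106 ≠ 1170)


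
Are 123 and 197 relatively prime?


Euclidean algorithm:
197 = 1 * 123 + 74
123 = 1 * 74 + 49
74 = 1 * 49 + 25
49 = 1 * 25 + 24
25 = 1 * 24 + 1
24 = 24 * 1 + 0
GCD(123, 197) = 1

Yes, coprime (GCD = 1)


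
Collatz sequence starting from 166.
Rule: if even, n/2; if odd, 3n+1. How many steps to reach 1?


166 → 83 → 250 → 125 → 376 → 188 → 94 → 47 → 142 → 71 → 214 → 107 → 322 → 161 → 484 → 242 → 121 → 364 → 182 → 91 → 274 → 137 → 412 → 206 → 103 → 310 → 155 → 466 → 233 → 700 → 350 → 175 → 526 → 263 → 790 → 395 → 1186 → 593 → 1780 → 890 → 445 → 1336 → 668 → 334 → 167 → 502 → 251 → 754 → 377 → 1132 → 566 → 283 → 850 → 425 → 1276 → 638 → 319 → 958 → 479 → 1438 → 719 → 2158 → 1079 → 3238 → 1619 → 4858 → 2429 → 7288 → 3644 → 1822 → 911 → 2734 → 1367 → 4102 → 2051 → 6154 → 3077 → 9232 → 4616 → 2308 → 1154 → 577 → 1732 → 866 → 433 → 1300 → 650 → 325 → 976 → 488 → 244 → 122 → 61 → 184 → 92 → 46 → 23 → 70 → 35 → 106 → 53 → 160 → 80 → 40 → 20 → 10 → 5 → 16 → 8 → 4 → 2 → 1
Total steps = 111

111 steps


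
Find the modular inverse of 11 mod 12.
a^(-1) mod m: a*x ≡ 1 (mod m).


Use the extended Euclidean algorithm on (12, 11); each row r = 12*s + 11*t:
r=12, s=1, t=0
r=11, s=0, t=1
q=1: r=1, s=1, t=-1   [12*(1) + 11*(-1) = 1]
q=11: r=0, s=-11, t=12   [12*(-11) + 11*(12) = 0]
GCD = 1 with t = -1, so 11*(-1) ≡ 1 (mod 12)
Inverse = -1 mod 12 = 11
Check: 11 * 11 = 121 ≡ 1 (mod 12)

11^(-1) ≡ 11 (mod 12)


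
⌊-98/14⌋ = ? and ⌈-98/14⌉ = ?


-98/14 = -7.0000
floor = -7
ceil = -7

floor = -7, ceil = -7


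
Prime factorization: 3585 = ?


3585 / 3 = 1195
1195 / 5 = 239
239 / 239 = 1
3585 = 3 × 5 × 239


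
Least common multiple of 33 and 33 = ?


GCD(33, 33) = 33
LCM = 33*33/33 = 1089/33 = 33

LCM = 33


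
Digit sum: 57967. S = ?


5 + 7 + 9 + 6 + 7 = 34


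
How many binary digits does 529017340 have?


529017340 in base 2 = 11111100010000010100111111100
Number of digits = 29

29 digits (base 2)


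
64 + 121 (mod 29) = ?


64 + 121 = 185
185 mod 29 = 11


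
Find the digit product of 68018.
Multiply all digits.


6 × 8 × 0 × 1 × 8 = 0


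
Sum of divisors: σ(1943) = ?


Divisors of 1943: 1, 29, 67, 1943
Sum = 1 + 29 + 67 + 1943 = 2040

σ(1943) = 2040


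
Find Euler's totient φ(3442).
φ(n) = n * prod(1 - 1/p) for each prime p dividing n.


3442 = 2 × 1721
Prime factors: 2, 1721
φ(3442) = 3442 × (1-1/2) × (1-1/1721)
= 3442 × 1/2 × 1720/1721 = 1720

φ(3442) = 1720


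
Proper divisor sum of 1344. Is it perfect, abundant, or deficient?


Proper divisors: 1, 2, 3, 4, 6, 7, 8, 12, 14, 16, 21, 24, 28, 32, 42, 48, 56, 64, 84, 96, 112, 168, 192, 224, 336, 448, 672
Sum = 1 + 2 + 3 + 4 + 6 + 7 + 8 + 12 + 14 + 16 + 21 + 24 + 28 + 32 + 42 + 48 + 56 + 64 + 84 + 96 + 112 + 168 + 192 + 224 + 336 + 448 + 672 = 2720
2720 > 1344 → abundant

s(1344) = 2720 (abundant)


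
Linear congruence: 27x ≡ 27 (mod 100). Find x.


GCD(27, 100) = 1, unique solution
a^(-1) mod 100 = 63
x = 63 * 27 mod 100 = 1

x ≡ 1 (mod 100)


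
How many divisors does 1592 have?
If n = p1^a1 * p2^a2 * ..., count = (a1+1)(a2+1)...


1592 = 2^3 × 199^1
d(1592) = (3+1) × (1+1) = 8

8 divisors


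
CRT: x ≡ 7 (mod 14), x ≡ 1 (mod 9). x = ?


M = 14*9 = 126
M1 = M/14 = 9, M2 = M/9 = 14
M1^(-1) mod 14 = 11, M2^(-1) mod 9 = 2
x = 7*9*11 + 1*14*2 = 721
721 mod 126 = 91
Check: 91 mod 14 = 7 ✓, 91 mod 9 = 1 ✓

x ≡ 91 (mod 126)


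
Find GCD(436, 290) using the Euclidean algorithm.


436 = 1 * 290 + 146
290 = 1 * 146 + 144
146 = 1 * 144 + 2
144 = 72 * 2 + 0
GCD = 2


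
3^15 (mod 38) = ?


3^1 mod 38 = 3
3^2 mod 38 = 9
3^3 mod 38 = 27
3^4 mod 38 = 5
3^5 mod 38 = 15
3^6 mod 38 = 7
3^7 mod 38 = 21
3^8 mod 38 = 25
3^9 mod 38 = 37
3^10 mod 38 = 35
3^11 mod 38 = 29
3^12 mod 38 = 11
3^13 mod 38 = 33
3^14 mod 38 = 23
3^15 mod 38 = 31


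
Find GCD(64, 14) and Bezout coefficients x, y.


Tabular extended Euclidean (each row: r = 64*s + 14*t):
r=64, s=1, t=0
r=14, s=0, t=1
q=4: r=8, s=1, t=-4   [64*(1) + 14*(-4) = 8]
q=1: r=6, s=-1, t=5   [64*(-1) + 14*(5) = 6]
q=1: r=2, s=2, t=-9   [64*(2) + 14*(-9) = 2]
q=3: r=0, s=-7, t=32   [64*(-7) + 14*(32) = 0]
GCD = 2; from the row with r=2: x=2, y=-9
Check: 64*(2) + 14*(-9) = 128 - 126 = 2

GCD = 2, x = 2, y = -9


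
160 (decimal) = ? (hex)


160 (base 10) = 160 (decimal)
160 (decimal) = A0 (base 16)


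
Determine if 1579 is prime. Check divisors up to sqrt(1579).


Check divisors up to sqrt(1579) = 39.7366
No divisors found.
1579 is prime.

Yes, 1579 is prime


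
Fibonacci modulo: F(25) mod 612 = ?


F(k) mod 612 for k=1..25:
1, 1, 2, 3, 5, 8, 13, 21, 34, 55, 89, 144, 233, 377, 610, 375, 373, 136, 509, 33, 542, 575, 505, 468, 361
F(25) mod 612 = 361


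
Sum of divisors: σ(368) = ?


Divisors of 368: 1, 2, 4, 8, 16, 23, 46, 92, 184, 368
Sum = 1 + 2 + 4 + 8 + 16 + 23 + 46 + 92 + 184 + 368 = 744

σ(368) = 744


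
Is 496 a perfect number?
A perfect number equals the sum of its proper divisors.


Proper divisors of 496: 1, 2, 4, 8, 16, 31, 62, 124, 248
Sum = 1 + 2 + 4 + 8 + 16 + 31 + 62 + 124 + 248 = 496

Yes, 496 is perfect (496 = 496)


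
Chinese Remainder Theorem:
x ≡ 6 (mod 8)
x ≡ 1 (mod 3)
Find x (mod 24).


M = 8*3 = 24
M1 = M/8 = 3, M2 = M/3 = 8
M1^(-1) mod 8 = 3, M2^(-1) mod 3 = 2
x = 6*3*3 + 1*8*2 = 70
70 mod 24 = 22
Check: 22 mod 8 = 6 ✓, 22 mod 3 = 1 ✓

x ≡ 22 (mod 24)


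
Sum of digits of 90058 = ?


9 + 0 + 0 + 5 + 8 = 22


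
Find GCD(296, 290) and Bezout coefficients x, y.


Tabular extended Euclidean (each row: r = 296*s + 290*t):
r=296, s=1, t=0
r=290, s=0, t=1
q=1: r=6, s=1, t=-1   [296*(1) + 290*(-1) = 6]
q=48: r=2, s=-48, t=49   [296*(-48) + 290*(49) = 2]
q=3: r=0, s=145, t=-148   [296*(145) + 290*(-148) = 0]
GCD = 2; from the row with r=2: x=-48, y=49
Check: 296*(-48) + 290*(49) = -14208 + 14210 = 2

GCD = 2, x = -48, y = 49


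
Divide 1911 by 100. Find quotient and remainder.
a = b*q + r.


1911 = 100 * 19 + 11
Check: 1900 + 11 = 1911

q = 19, r = 11


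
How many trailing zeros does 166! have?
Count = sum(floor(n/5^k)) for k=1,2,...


floor(166/5) = 33
floor(166/25) = 6
floor(166/125) = 1
Total = 40

40 trailing zeros


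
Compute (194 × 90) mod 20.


194 × 90 = 17460
17460 mod 20 = 0


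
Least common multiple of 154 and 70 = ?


GCD(154, 70) = 14
LCM = 154*70/14 = 10780/14 = 770

LCM = 770


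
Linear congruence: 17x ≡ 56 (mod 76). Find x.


GCD(17, 76) = 1, unique solution
a^(-1) mod 76 = 9
x = 9 * 56 mod 76 = 48

x ≡ 48 (mod 76)


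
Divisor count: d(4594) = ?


4594 = 2^1 × 2297^1
d(4594) = (1+1) × (1+1) = 4

4 divisors


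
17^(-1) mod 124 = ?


Use the extended Euclidean algorithm on (124, 17); each row r = 124*s + 17*t:
r=124, s=1, t=0
r=17, s=0, t=1
q=7: r=5, s=1, t=-7   [124*(1) + 17*(-7) = 5]
q=3: r=2, s=-3, t=22   [124*(-3) + 17*(22) = 2]
q=2: r=1, s=7, t=-51   [124*(7) + 17*(-51) = 1]
q=2: r=0, s=-17, t=124   [124*(-17) + 17*(124) = 0]
GCD = 1 with t = -51, so 17*(-51) ≡ 1 (mod 124)
Inverse = -51 mod 124 = 73
Check: 17 * 73 = 1241 ≡ 1 (mod 124)

17^(-1) ≡ 73 (mod 124)


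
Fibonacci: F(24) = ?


Sequence: 1, 1, 2, 3, 5, 8, 13, 21, 34, 55, 89, 144, 233, 377, 610, 987, 1597, 2584, 4181, 6765, 10946, 17711, 28657, 46368
F(24) = 46368


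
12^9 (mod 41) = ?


12^1 mod 41 = 12
12^2 mod 41 = 21
12^3 mod 41 = 6
12^4 mod 41 = 31
12^5 mod 41 = 3
12^6 mod 41 = 36
12^7 mod 41 = 22
12^8 mod 41 = 18
12^9 mod 41 = 11


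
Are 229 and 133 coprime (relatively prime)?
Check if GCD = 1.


Euclidean algorithm:
229 = 1 * 133 + 96
133 = 1 * 96 + 37
96 = 2 * 37 + 22
37 = 1 * 22 + 15
22 = 1 * 15 + 7
15 = 2 * 7 + 1
7 = 7 * 1 + 0
GCD(229, 133) = 1

Yes, coprime (GCD = 1)


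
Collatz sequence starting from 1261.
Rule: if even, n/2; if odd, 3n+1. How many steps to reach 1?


1261 → 3784 → 1892 → 946 → 473 → 1420 → 710 → 355 → 1066 → 533 → 1600 → 800 → 400 → 200 → 100 → 50 → 25 → 76 → 38 → 19 → 58 → 29 → 88 → 44 → 22 → 11 → 34 → 17 → 52 → 26 → 13 → 40 → 20 → 10 → 5 → 16 → 8 → 4 → 2 → 1
Total steps = 39

39 steps


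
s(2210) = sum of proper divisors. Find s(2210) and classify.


Proper divisors: 1, 2, 5, 10, 13, 17, 26, 34, 65, 85, 130, 170, 221, 442, 1105
Sum = 1 + 2 + 5 + 10 + 13 + 17 + 26 + 34 + 65 + 85 + 130 + 170 + 221 + 442 + 1105 = 2326
2326 > 2210 → abundant

s(2210) = 2326 (abundant)


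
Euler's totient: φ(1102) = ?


1102 = 2 × 19 × 29
Prime factors: 2, 19, 29
φ(1102) = 1102 × (1-1/2) × (1-1/19) × (1-1/29)
= 1102 × 1/2 × 18/19 × 28/29 = 504

φ(1102) = 504


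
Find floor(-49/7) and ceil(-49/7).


-49/7 = -7.0000
floor = -7
ceil = -7

floor = -7, ceil = -7


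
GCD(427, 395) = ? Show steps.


427 = 1 * 395 + 32
395 = 12 * 32 + 11
32 = 2 * 11 + 10
11 = 1 * 10 + 1
10 = 10 * 1 + 0
GCD = 1


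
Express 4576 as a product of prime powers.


4576 / 2 = 2288
2288 / 2 = 1144
1144 / 2 = 572
572 / 2 = 286
286 / 2 = 143
143 / 11 = 13
13 / 13 = 1
4576 = 2^5 × 11 × 13


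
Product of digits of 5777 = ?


5 × 7 × 7 × 7 = 1715


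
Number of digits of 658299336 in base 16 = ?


658299336 in base 16 = 273CD9C8
Number of digits = 8

8 digits (base 16)


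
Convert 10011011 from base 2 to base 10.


10011011 (base 2) = 155 (decimal)
155 (decimal) = 155 (base 10)


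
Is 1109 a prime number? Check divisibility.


Check divisors up to sqrt(1109) = 33.3017
No divisors found.
1109 is prime.

Yes, 1109 is prime


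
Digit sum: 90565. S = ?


9 + 0 + 5 + 6 + 5 = 25


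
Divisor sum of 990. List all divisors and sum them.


Divisors of 990: 1, 2, 3, 5, 6, 9, 10, 11, 15, 18, 22, 30, 33, 45, 55, 66, 90, 99, 110, 165, 198, 330, 495, 990
Sum = 1 + 2 + 3 + 5 + 6 + 9 + 10 + 11 + 15 + 18 + 22 + 30 + 33 + 45 + 55 + 66 + 90 + 99 + 110 + 165 + 198 + 330 + 495 + 990 = 2808

σ(990) = 2808


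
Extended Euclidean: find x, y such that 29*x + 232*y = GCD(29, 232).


Tabular extended Euclidean (each row: r = 29*s + 232*t):
r=29, s=1, t=0
r=232, s=0, t=1
q=0: r=29, s=1, t=0   [29*(1) + 232*(0) = 29]
q=8: r=0, s=-8, t=1   [29*(-8) + 232*(1) = 0]
GCD = 29; from the row with r=29: x=1, y=0
Check: 29*(1) + 232*(0) = 29 + 0 = 29

GCD = 29, x = 1, y = 0


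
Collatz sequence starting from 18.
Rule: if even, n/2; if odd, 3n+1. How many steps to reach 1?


18 → 9 → 28 → 14 → 7 → 22 → 11 → 34 → 17 → 52 → 26 → 13 → 40 → 20 → 10 → 5 → 16 → 8 → 4 → 2 → 1
Total steps = 20

20 steps


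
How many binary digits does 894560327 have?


894560327 in base 2 = 110101010100011110100001000111
Number of digits = 30

30 digits (base 2)


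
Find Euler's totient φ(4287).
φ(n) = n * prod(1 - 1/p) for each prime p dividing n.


4287 = 3 × 1429
Prime factors: 3, 1429
φ(4287) = 4287 × (1-1/3) × (1-1/1429)
= 4287 × 2/3 × 1428/1429 = 2856

φ(4287) = 2856


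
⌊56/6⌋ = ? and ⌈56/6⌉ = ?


56/6 = 9.3333
floor = 9
ceil = 10

floor = 9, ceil = 10


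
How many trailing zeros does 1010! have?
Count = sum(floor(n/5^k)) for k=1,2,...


floor(1010/5) = 202
floor(1010/25) = 40
floor(1010/125) = 8
floor(1010/625) = 1
Total = 251

251 trailing zeros


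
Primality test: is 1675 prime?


1675 / 5 = 335 (exact division)
1675 is NOT prime.

No, 1675 is not prime


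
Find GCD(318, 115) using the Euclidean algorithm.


318 = 2 * 115 + 88
115 = 1 * 88 + 27
88 = 3 * 27 + 7
27 = 3 * 7 + 6
7 = 1 * 6 + 1
6 = 6 * 1 + 0
GCD = 1


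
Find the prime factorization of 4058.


4058 / 2 = 2029
2029 / 2029 = 1
4058 = 2 × 2029


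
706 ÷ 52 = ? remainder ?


706 = 52 * 13 + 30
Check: 676 + 30 = 706

q = 13, r = 30


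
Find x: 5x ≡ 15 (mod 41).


GCD(5, 41) = 1, unique solution
a^(-1) mod 41 = 33
x = 33 * 15 mod 41 = 3

x ≡ 3 (mod 41)


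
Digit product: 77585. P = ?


7 × 7 × 5 × 8 × 5 = 9800


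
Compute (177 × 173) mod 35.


177 × 173 = 30621
30621 mod 35 = 31


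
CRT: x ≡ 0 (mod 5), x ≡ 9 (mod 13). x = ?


M = 5*13 = 65
M1 = M/5 = 13, M2 = M/13 = 5
M1^(-1) mod 5 = 2, M2^(-1) mod 13 = 8
x = 0*13*2 + 9*5*8 = 360
360 mod 65 = 35
Check: 35 mod 5 = 0 ✓, 35 mod 13 = 9 ✓

x ≡ 35 (mod 65)


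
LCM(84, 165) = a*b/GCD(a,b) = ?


GCD(84, 165) = 3
LCM = 84*165/3 = 13860/3 = 4620

LCM = 4620


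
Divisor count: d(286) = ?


286 = 2^1 × 11^1 × 13^1
d(286) = (1+1) × (1+1) × (1+1) = 8

8 divisors


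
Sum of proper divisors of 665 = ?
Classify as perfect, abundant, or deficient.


Proper divisors: 1, 5, 7, 19, 35, 95, 133
Sum = 1 + 5 + 7 + 19 + 35 + 95 + 133 = 295
295 < 665 → deficient

s(665) = 295 (deficient)


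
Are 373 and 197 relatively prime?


Euclidean algorithm:
373 = 1 * 197 + 176
197 = 1 * 176 + 21
176 = 8 * 21 + 8
21 = 2 * 8 + 5
8 = 1 * 5 + 3
5 = 1 * 3 + 2
3 = 1 * 2 + 1
2 = 2 * 1 + 0
GCD(373, 197) = 1

Yes, coprime (GCD = 1)


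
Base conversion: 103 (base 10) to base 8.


103 (base 10) = 103 (decimal)
103 (decimal) = 147 (base 8)


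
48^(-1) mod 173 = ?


Use the extended Euclidean algorithm on (173, 48); each row r = 173*s + 48*t:
r=173, s=1, t=0
r=48, s=0, t=1
q=3: r=29, s=1, t=-3   [173*(1) + 48*(-3) = 29]
q=1: r=19, s=-1, t=4   [173*(-1) + 48*(4) = 19]
q=1: r=10, s=2, t=-7   [173*(2) + 48*(-7) = 10]
q=1: r=9, s=-3, t=11   [173*(-3) + 48*(11) = 9]
q=1: r=1, s=5, t=-18   [173*(5) + 48*(-18) = 1]
q=9: r=0, s=-48, t=173   [173*(-48) + 48*(173) = 0]
GCD = 1 with t = -18, so 48*(-18) ≡ 1 (mod 173)
Inverse = -18 mod 173 = 155
Check: 48 * 155 = 7440 ≡ 1 (mod 173)

48^(-1) ≡ 155 (mod 173)


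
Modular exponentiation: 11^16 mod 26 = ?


11^1 mod 26 = 11
11^2 mod 26 = 17
11^3 mod 26 = 5
11^4 mod 26 = 3
11^5 mod 26 = 7
11^6 mod 26 = 25
11^7 mod 26 = 15
11^8 mod 26 = 9
11^9 mod 26 = 21
11^10 mod 26 = 23
11^11 mod 26 = 19
11^12 mod 26 = 1
11^13 mod 26 = 11
11^14 mod 26 = 17
11^15 mod 26 = 5
11^16 mod 26 = 3


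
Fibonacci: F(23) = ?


Sequence: 1, 1, 2, 3, 5, 8, 13, 21, 34, 55, 89, 144, 233, 377, 610, 987, 1597, 2584, 4181, 6765, 10946, 17711, 28657
F(23) = 28657


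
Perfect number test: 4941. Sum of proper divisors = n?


Proper divisors of 4941: 1, 3, 9, 27, 61, 81, 183, 549, 1647
Sum = 1 + 3 + 9 + 27 + 61 + 81 + 183 + 549 + 1647 = 2561

No, 4941 is not perfect (2561 ≠ 4941)


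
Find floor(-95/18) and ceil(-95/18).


-95/18 = -5.2778
floor = -6
ceil = -5

floor = -6, ceil = -5


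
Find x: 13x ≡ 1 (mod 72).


GCD(13, 72) = 1, unique solution
a^(-1) mod 72 = 61
x = 61 * 1 mod 72 = 61

x ≡ 61 (mod 72)


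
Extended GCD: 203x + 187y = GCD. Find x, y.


Tabular extended Euclidean (each row: r = 203*s + 187*t):
r=203, s=1, t=0
r=187, s=0, t=1
q=1: r=16, s=1, t=-1   [203*(1) + 187*(-1) = 16]
q=11: r=11, s=-11, t=12   [203*(-11) + 187*(12) = 11]
q=1: r=5, s=12, t=-13   [203*(12) + 187*(-13) = 5]
q=2: r=1, s=-35, t=38   [203*(-35) + 187*(38) = 1]
q=5: r=0, s=187, t=-203   [203*(187) + 187*(-203) = 0]
GCD = 1; from the row with r=1: x=-35, y=38
Check: 203*(-35) + 187*(38) = -7105 + 7106 = 1

GCD = 1, x = -35, y = 38


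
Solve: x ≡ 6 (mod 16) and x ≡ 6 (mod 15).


M = 16*15 = 240
M1 = M/16 = 15, M2 = M/15 = 16
M1^(-1) mod 16 = 15, M2^(-1) mod 15 = 1
x = 6*15*15 + 6*16*1 = 1446
1446 mod 240 = 6
Check: 6 mod 16 = 6 ✓, 6 mod 15 = 6 ✓

x ≡ 6 (mod 240)


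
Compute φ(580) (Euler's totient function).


580 = 2^2 × 5 × 29
Prime factors: 2, 5, 29
φ(580) = 580 × (1-1/2) × (1-1/5) × (1-1/29)
= 580 × 1/2 × 4/5 × 28/29 = 224

φ(580) = 224


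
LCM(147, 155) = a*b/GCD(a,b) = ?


GCD(147, 155) = 1
LCM = 147*155/1 = 22785/1 = 22785

LCM = 22785


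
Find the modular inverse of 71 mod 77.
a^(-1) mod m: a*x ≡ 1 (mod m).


Use the extended Euclidean algorithm on (77, 71); each row r = 77*s + 71*t:
r=77, s=1, t=0
r=71, s=0, t=1
q=1: r=6, s=1, t=-1   [77*(1) + 71*(-1) = 6]
q=11: r=5, s=-11, t=12   [77*(-11) + 71*(12) = 5]
q=1: r=1, s=12, t=-13   [77*(12) + 71*(-13) = 1]
q=5: r=0, s=-71, t=77   [77*(-71) + 71*(77) = 0]
GCD = 1 with t = -13, so 71*(-13) ≡ 1 (mod 77)
Inverse = -13 mod 77 = 64
Check: 71 * 64 = 4544 ≡ 1 (mod 77)

71^(-1) ≡ 64 (mod 77)


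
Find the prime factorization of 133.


133 / 7 = 19
19 / 19 = 1
133 = 7 × 19


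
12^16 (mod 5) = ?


12^1 mod 5 = 2
12^2 mod 5 = 4
12^3 mod 5 = 3
12^4 mod 5 = 1
12^5 mod 5 = 2
12^6 mod 5 = 4
12^7 mod 5 = 3
12^8 mod 5 = 1
12^9 mod 5 = 2
12^10 mod 5 = 4
12^11 mod 5 = 3
12^12 mod 5 = 1
12^13 mod 5 = 2
12^14 mod 5 = 4
12^15 mod 5 = 3
12^16 mod 5 = 1


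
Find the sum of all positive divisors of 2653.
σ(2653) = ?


Divisors of 2653: 1, 7, 379, 2653
Sum = 1 + 7 + 379 + 2653 = 3040

σ(2653) = 3040


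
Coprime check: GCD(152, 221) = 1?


Euclidean algorithm:
221 = 1 * 152 + 69
152 = 2 * 69 + 14
69 = 4 * 14 + 13
14 = 1 * 13 + 1
13 = 13 * 1 + 0
GCD(152, 221) = 1

Yes, coprime (GCD = 1)


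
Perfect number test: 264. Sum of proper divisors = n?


Proper divisors of 264: 1, 2, 3, 4, 6, 8, 11, 12, 22, 24, 33, 44, 66, 88, 132
Sum = 1 + 2 + 3 + 4 + 6 + 8 + 11 + 12 + 22 + 24 + 33 + 44 + 66 + 88 + 132 = 456

No, 264 is not perfect (456 ≠ 264)


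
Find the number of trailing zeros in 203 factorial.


floor(203/5) = 40
floor(203/25) = 8
floor(203/125) = 1
Total = 49

49 trailing zeros


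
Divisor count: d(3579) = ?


3579 = 3^1 × 1193^1
d(3579) = (1+1) × (1+1) = 4

4 divisors


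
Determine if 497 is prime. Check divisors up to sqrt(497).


497 / 7 = 71 (exact division)
497 is NOT prime.

No, 497 is not prime


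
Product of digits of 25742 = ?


2 × 5 × 7 × 4 × 2 = 560


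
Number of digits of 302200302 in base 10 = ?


302200302 has 9 digits in base 10
floor(log10(302200302)) + 1 = floor(8.4803) + 1 = 9

9 digits (base 10)


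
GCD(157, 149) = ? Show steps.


157 = 1 * 149 + 8
149 = 18 * 8 + 5
8 = 1 * 5 + 3
5 = 1 * 3 + 2
3 = 1 * 2 + 1
2 = 2 * 1 + 0
GCD = 1
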